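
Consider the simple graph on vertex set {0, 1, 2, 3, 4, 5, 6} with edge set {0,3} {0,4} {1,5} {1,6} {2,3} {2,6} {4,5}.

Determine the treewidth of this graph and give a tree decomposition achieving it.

Each bag holds 3 vertices, so the decomposition has width 2, which upper-bounds the treewidth. The edges 4–0–3–2–6–1–5–4 form a cycle, so G is not a tree and its treewidth is at least 2. Hence tw(G) = 2 exactly.

Treewidth 2.
One such decomposition:
Bags: B1 = {0, 3, 4}  B2 = {2, 3, 4}  B3 = {2, 4, 6}  B4 = {1, 4, 6}  B5 = {1, 4, 5}
Tree: B1–B2, B2–B3, B3–B4, B4–B5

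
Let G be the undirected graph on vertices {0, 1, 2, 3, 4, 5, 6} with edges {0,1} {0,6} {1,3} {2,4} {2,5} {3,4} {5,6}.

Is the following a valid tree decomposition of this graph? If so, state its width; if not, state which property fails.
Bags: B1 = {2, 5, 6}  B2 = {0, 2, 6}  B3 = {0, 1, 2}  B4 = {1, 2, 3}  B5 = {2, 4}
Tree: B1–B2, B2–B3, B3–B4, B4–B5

No — edge (3,4) lies in no bag.

A tree decomposition must satisfy three properties: every vertex lies in some bag; for every edge, both endpoints lie together in some bag; and for every vertex, the bags containing it form a connected subtree. Here edge (3,4) lies in no bag, so the decomposition is invalid.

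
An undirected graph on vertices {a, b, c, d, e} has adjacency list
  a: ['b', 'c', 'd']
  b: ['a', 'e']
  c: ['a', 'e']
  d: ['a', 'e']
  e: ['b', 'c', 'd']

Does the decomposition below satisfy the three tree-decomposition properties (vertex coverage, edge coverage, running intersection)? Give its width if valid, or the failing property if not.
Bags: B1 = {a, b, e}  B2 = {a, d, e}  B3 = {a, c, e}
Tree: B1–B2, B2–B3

Every vertex of G appears in some bag (union = {a, b, c, d, e}); every edge is covered by a bag; and for each vertex v the set of bags containing v is connected in the bag tree. The decomposition is therefore valid. The largest bag has 3 vertices, so the width is 2.

Yes; width 2.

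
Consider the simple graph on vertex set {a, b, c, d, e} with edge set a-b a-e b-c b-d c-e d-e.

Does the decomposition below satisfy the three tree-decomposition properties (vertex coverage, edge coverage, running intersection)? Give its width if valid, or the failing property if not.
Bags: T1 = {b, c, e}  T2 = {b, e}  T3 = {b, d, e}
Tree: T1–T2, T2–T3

A tree decomposition must satisfy three properties: every vertex lies in some bag; for every edge, both endpoints lie together in some bag; and for every vertex, the bags containing it form a connected subtree. Here vertex a appears in no bag, so the decomposition is invalid.

No — vertex a appears in no bag.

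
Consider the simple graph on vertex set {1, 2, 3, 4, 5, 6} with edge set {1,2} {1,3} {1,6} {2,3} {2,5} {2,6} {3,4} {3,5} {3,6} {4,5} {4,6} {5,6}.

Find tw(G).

3

A width-3 tree decomposition is:
Bags: B1 = {2, 3, 5, 6}  B2 = {1, 2, 3, 6}  B3 = {3, 4, 5, 6}
Tree: B1–B2, B1–B3
The largest bag has 4 vertices, giving width 3; this decomposition certifies tw(G) ≤ 3. For the lower bound, the 4 vertices {1, 2, 3, 6} are pairwise adjacent, and any tree decomposition puts a clique entirely inside one bag — forcing width ≥ 3. Therefore the treewidth is 3.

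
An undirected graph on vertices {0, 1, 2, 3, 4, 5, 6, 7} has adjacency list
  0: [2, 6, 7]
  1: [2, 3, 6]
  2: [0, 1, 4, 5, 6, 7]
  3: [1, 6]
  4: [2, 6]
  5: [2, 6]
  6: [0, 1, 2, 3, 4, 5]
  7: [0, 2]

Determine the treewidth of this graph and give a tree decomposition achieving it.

Each bag holds 3 vertices, so the decomposition has width 2, which upper-bounds the treewidth. Conversely, {0, 2, 6} is a clique of size 3, and the vertices of any clique must share a bag in every tree decomposition; so some bag has ≥ 3 vertices and tw(G) ≥ 2. Hence tw(G) = 2 exactly.

Treewidth 2.
Bags: B1 = {1, 2, 6}  B2 = {2, 4, 6}  B3 = {2, 5, 6}  B4 = {1, 3, 6}  B5 = {0, 2, 6}  B6 = {0, 2, 7}
Tree: B1–B2, B2–B3, B1–B4, B1–B5, B5–B6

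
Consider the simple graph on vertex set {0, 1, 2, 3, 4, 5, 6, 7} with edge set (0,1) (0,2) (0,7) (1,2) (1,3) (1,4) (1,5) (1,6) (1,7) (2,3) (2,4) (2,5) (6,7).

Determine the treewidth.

2

A width-2 tree decomposition is:
Bags: B1 = {1, 2, 5}  B2 = {1, 2, 3}  B3 = {1, 2, 4}  B4 = {0, 1, 2}  B5 = {0, 1, 7}  B6 = {1, 6, 7}
Tree: B1–B2, B1–B3, B2–B4, B4–B5, B5–B6
Each bag holds 3 vertices, so the decomposition has width 2, which upper-bounds the treewidth. For the lower bound, the 3 vertices {0, 1, 2} are pairwise adjacent, and any tree decomposition puts a clique entirely inside one bag — forcing width ≥ 2. Therefore the treewidth is 2.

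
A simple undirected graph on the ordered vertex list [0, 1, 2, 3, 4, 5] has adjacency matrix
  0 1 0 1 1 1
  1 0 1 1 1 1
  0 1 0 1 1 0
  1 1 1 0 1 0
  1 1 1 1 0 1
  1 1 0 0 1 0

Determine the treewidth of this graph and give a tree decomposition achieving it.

Treewidth 3.
Bags: B1 = {1, 2, 3, 4}  B2 = {0, 1, 3, 4}  B3 = {0, 1, 4, 5}
Tree: B1–B2, B2–B3

Each bag holds 4 vertices, so the decomposition has width 3, which upper-bounds the treewidth. Conversely, {0, 1, 3, 4} is a clique of size 4, and the vertices of any clique must share a bag in every tree decomposition; so some bag has ≥ 4 vertices and tw(G) ≥ 3. Hence tw(G) = 3 exactly.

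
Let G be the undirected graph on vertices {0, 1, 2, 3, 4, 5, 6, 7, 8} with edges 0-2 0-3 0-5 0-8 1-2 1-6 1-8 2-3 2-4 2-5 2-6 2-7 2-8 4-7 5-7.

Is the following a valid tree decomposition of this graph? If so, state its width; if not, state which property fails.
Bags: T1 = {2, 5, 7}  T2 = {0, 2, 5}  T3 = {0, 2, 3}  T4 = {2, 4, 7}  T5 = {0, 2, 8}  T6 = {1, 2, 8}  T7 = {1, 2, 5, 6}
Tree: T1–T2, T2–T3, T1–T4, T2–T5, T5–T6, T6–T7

A tree decomposition must satisfy three properties: every vertex lies in some bag; for every edge, both endpoints lie together in some bag; and for every vertex, the bags containing it form a connected subtree. Here bags containing vertex 5 are not connected in the tree, so the decomposition is invalid.

No — bags containing vertex 5 are not connected in the tree.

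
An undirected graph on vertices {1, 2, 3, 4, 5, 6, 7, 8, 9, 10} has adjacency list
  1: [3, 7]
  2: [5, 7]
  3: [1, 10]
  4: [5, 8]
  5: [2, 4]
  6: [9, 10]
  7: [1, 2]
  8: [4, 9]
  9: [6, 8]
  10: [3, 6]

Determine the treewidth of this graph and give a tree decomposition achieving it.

Every bag has size at most 3, so the width is 3 − 1 = 2 and tw(G) ≤ 2. The edges 1–3–10–6–9–8–4–5–2–7–1 form a cycle, so G is not a tree and its treewidth is at least 2. Combining the bounds, tw(G) = 2.

Treewidth 2.
One such decomposition:
Bags: B1 = {1, 3, 10}  B2 = {1, 6, 10}  B3 = {1, 6, 9}  B4 = {1, 8, 9}  B5 = {1, 4, 8}  B6 = {1, 4, 5}  B7 = {1, 2, 5}  B8 = {1, 2, 7}
Tree: B1–B2, B2–B3, B3–B4, B4–B5, B5–B6, B6–B7, B7–B8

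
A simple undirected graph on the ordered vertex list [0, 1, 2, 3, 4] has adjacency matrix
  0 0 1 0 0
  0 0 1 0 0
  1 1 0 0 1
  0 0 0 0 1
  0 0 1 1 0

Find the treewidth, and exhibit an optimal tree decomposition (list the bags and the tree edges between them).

Treewidth 1.
One such decomposition:
Bags: B1 = {1, 2}  B2 = {2, 4}  B3 = {0, 2}  B4 = {3, 4}
Tree: B1–B2, B1–B3, B2–B4

Each bag holds 2 vertices, so the decomposition has width 1, which upper-bounds the treewidth. Since G has at least one edge (e.g. 1–2), it is not an edgeless graph, so tw(G) ≥ 1. The upper and lower bounds meet at 1, so that is the treewidth.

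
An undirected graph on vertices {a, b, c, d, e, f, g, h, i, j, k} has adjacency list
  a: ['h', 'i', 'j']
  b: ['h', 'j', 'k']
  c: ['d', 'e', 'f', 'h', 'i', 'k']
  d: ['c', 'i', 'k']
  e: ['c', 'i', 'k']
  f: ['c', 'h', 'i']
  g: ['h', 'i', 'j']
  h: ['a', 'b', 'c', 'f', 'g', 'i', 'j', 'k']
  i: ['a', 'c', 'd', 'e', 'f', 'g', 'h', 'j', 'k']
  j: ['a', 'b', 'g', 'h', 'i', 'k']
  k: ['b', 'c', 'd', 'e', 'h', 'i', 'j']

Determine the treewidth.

A width-3 tree decomposition is:
Bags: B1 = {g, h, i, j}  B2 = {h, i, j, k}  B3 = {c, h, i, k}  B4 = {b, h, j, k}  B5 = {c, e, i, k}  B6 = {c, d, i, k}  B7 = {c, f, h, i}  B8 = {a, h, i, j}
Tree: B1–B2, B2–B3, B2–B4, B3–B5, B3–B6, B3–B7, B1–B8
Each bag holds 4 vertices, so the decomposition has width 3, which upper-bounds the treewidth. On the other hand G contains the 4-clique {b, h, j, k}. A clique must lie in a single bag of any decomposition, so no decomposition can have width below 3. Therefore the treewidth is 3.

3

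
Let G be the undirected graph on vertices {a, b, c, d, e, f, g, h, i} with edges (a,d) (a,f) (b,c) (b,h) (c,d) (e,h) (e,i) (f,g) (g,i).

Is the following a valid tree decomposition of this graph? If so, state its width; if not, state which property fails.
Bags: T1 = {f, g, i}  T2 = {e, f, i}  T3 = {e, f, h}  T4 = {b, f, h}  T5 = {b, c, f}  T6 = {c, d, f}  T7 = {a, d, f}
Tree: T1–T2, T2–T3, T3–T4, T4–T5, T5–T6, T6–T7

Vertex coverage: the bags together contain {a, b, c, d, e, f, g, h, i}, the full vertex set. Edge coverage: each edge of G has both endpoints in at least one bag. Running intersection: for every vertex, the bags containing it form a connected subtree. All three properties hold, so this is a valid tree decomposition of width max|bag| − 1 = 2, and hence tw(G) ≤ 2.

Yes; width 2.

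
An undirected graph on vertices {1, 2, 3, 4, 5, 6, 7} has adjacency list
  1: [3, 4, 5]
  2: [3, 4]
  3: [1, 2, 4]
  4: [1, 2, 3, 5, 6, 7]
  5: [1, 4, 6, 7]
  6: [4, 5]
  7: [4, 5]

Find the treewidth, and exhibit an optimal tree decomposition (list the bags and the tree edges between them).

Treewidth 2.
Bags: B1 = {4, 5, 6}  B2 = {1, 4, 5}  B3 = {4, 5, 7}  B4 = {1, 3, 4}  B5 = {2, 3, 4}
Tree: B1–B2, B1–B3, B2–B4, B4–B5

Each bag holds 3 vertices, so the decomposition has width 2, which upper-bounds the treewidth. Conversely, {2, 3, 4} is a clique of size 3, and the vertices of any clique must share a bag in every tree decomposition; so some bag has ≥ 3 vertices and tw(G) ≥ 2. The upper and lower bounds meet at 2, so that is the treewidth.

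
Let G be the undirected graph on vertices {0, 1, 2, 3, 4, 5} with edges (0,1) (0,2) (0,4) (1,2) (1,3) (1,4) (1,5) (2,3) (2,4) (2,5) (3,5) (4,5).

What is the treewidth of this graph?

A width-3 tree decomposition is:
Bags: B1 = {1, 2, 3, 5}  B2 = {1, 2, 4, 5}  B3 = {0, 1, 2, 4}
Tree: B1–B2, B2–B3
The largest bag has 4 vertices, giving width 3; this decomposition certifies tw(G) ≤ 3. Conversely, {1, 2, 3, 5} is a clique of size 4, and the vertices of any clique must share a bag in every tree decomposition; so some bag has ≥ 4 vertices and tw(G) ≥ 3. Hence tw(G) = 3 exactly.

3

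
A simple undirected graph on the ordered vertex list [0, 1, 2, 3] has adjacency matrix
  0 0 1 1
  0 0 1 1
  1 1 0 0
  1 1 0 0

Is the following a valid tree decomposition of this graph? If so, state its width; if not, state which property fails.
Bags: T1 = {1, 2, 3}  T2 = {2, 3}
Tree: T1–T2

No — vertex 0 appears in no bag.

A tree decomposition must satisfy three properties: every vertex lies in some bag; for every edge, both endpoints lie together in some bag; and for every vertex, the bags containing it form a connected subtree. Here vertex 0 appears in no bag, so the decomposition is invalid.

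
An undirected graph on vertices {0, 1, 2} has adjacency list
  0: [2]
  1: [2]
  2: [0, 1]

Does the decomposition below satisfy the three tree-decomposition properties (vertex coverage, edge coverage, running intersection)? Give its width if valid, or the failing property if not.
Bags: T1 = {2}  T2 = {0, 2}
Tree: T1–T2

No — vertex 1 appears in no bag.

A tree decomposition must satisfy three properties: every vertex lies in some bag; for every edge, both endpoints lie together in some bag; and for every vertex, the bags containing it form a connected subtree. Here vertex 1 appears in no bag, so the decomposition is invalid.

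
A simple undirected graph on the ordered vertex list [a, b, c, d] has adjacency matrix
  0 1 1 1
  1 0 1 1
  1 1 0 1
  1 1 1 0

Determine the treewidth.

A width-3 tree decomposition is:
Bags: B1 = {a, b, c, d}
Tree: (single bag)
With just one bag of size 4, the width is 4 − 1 = 3, so tw(G) ≤ 3. Conversely, {a, b, c, d} is a clique of size 4, and the vertices of any clique must share a bag in every tree decomposition; so some bag has ≥ 4 vertices and tw(G) ≥ 3. Combining the bounds, tw(G) = 3.

3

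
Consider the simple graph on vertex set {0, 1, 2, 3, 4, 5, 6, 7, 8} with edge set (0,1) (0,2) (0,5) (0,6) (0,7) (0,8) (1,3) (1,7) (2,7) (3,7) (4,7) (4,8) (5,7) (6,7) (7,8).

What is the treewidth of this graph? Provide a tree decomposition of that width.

The largest bag has 3 vertices, giving width 2; this decomposition certifies tw(G) ≤ 2. Conversely, {0, 1, 7} is a clique of size 3, and the vertices of any clique must share a bag in every tree decomposition; so some bag has ≥ 3 vertices and tw(G) ≥ 2. The upper and lower bounds meet at 2, so that is the treewidth.

Treewidth 2.
One such decomposition:
Bags: B1 = {0, 1, 7}  B2 = {0, 6, 7}  B3 = {0, 2, 7}  B4 = {0, 7, 8}  B5 = {0, 5, 7}  B6 = {1, 3, 7}  B7 = {4, 7, 8}
Tree: B1–B2, B1–B3, B1–B4, B3–B5, B1–B6, B4–B7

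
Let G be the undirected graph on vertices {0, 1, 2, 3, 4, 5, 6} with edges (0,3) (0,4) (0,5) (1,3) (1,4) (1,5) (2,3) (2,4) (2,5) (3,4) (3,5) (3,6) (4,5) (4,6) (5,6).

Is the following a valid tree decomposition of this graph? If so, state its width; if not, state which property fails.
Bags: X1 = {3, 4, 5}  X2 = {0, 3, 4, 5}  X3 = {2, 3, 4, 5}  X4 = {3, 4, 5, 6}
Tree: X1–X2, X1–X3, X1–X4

A tree decomposition must satisfy three properties: every vertex lies in some bag; for every edge, both endpoints lie together in some bag; and for every vertex, the bags containing it form a connected subtree. Here vertex 1 appears in no bag, so the decomposition is invalid.

No — vertex 1 appears in no bag.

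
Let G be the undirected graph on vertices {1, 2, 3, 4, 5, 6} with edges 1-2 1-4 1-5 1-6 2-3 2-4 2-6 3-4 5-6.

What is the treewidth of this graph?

A width-2 tree decomposition is:
Bags: B1 = {1, 2, 6}  B2 = {1, 5, 6}  B3 = {1, 2, 4}  B4 = {2, 3, 4}
Tree: B1–B2, B1–B3, B3–B4
The largest bag has 3 vertices, giving width 2; this decomposition certifies tw(G) ≤ 2. Conversely, {1, 2, 4} is a clique of size 3, and the vertices of any clique must share a bag in every tree decomposition; so some bag has ≥ 3 vertices and tw(G) ≥ 2. Therefore the treewidth is 2.

2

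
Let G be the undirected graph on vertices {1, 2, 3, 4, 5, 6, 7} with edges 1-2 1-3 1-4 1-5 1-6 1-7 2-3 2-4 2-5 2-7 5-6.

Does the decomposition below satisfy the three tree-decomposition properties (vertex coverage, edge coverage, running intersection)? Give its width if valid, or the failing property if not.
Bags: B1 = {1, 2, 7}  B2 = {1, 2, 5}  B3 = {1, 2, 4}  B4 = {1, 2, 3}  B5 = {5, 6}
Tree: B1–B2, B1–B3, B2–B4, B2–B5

No — edge (1,6) lies in no bag.

A tree decomposition must satisfy three properties: every vertex lies in some bag; for every edge, both endpoints lie together in some bag; and for every vertex, the bags containing it form a connected subtree. Here edge (1,6) lies in no bag, so the decomposition is invalid.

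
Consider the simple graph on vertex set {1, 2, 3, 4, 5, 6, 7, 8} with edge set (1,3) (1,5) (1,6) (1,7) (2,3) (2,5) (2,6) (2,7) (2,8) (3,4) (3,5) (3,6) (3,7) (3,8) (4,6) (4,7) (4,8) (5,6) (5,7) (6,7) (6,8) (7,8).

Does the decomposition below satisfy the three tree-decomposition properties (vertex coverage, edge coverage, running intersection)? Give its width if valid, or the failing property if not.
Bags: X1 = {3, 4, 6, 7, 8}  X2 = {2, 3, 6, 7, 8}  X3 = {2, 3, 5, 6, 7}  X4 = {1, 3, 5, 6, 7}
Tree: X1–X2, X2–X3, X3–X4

Vertex coverage: the bags together contain {1, 2, 3, 4, 5, 6, 7, 8}, the full vertex set. Edge coverage: each edge of G has both endpoints in at least one bag. Running intersection: for every vertex, the bags containing it form a connected subtree. All three properties hold, so this is a valid tree decomposition of width max|bag| − 1 = 4, and hence tw(G) ≤ 4.

Yes; width 4.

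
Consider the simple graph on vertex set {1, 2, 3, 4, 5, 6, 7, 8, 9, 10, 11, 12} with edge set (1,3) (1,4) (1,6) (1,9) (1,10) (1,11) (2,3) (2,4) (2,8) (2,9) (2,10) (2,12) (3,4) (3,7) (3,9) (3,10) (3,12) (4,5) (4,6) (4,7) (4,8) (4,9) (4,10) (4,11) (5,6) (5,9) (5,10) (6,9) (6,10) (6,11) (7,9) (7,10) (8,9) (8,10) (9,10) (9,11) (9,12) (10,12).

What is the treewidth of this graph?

4

A width-4 tree decomposition is:
Bags: B1 = {2, 3, 4, 9, 10}  B2 = {1, 3, 4, 9, 10}  B3 = {2, 3, 9, 10, 12}  B4 = {1, 4, 6, 9, 10}  B5 = {3, 4, 7, 9, 10}  B6 = {4, 5, 6, 9, 10}  B7 = {2, 4, 8, 9, 10}  B8 = {1, 4, 6, 9, 11}
Tree: B1–B2, B1–B3, B2–B4, B1–B5, B4–B6, B1–B7, B4–B8
Each bag holds 5 vertices, so the decomposition has width 4, which upper-bounds the treewidth. On the other hand G contains the 5-clique {2, 4, 8, 9, 10}. A clique must lie in a single bag of any decomposition, so no decomposition can have width below 4. Combining the bounds, tw(G) = 4.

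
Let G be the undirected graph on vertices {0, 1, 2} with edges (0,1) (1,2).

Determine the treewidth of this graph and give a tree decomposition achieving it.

Treewidth 1.
One such decomposition:
Bags: B1 = {1, 2}  B2 = {0, 1}
Tree: B1–B2

Every bag has size at most 2, so the width is 2 − 1 = 1 and tw(G) ≤ 1. Since G has at least one edge (e.g. 2–1), it is not an edgeless graph, so tw(G) ≥ 1. Combining the bounds, tw(G) = 1.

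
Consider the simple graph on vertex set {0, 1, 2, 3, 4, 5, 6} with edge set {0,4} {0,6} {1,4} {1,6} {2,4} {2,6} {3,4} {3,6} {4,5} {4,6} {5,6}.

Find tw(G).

2

A width-2 tree decomposition is:
Bags: B1 = {1, 4, 6}  B2 = {3, 4, 6}  B3 = {2, 4, 6}  B4 = {0, 4, 6}  B5 = {4, 5, 6}
Tree: B1–B2, B2–B3, B1–B4, B3–B5
Each bag holds 3 vertices, so the decomposition has width 2, which upper-bounds the treewidth. For the lower bound, the 3 vertices {0, 4, 6} are pairwise adjacent, and any tree decomposition puts a clique entirely inside one bag — forcing width ≥ 2. The upper and lower bounds meet at 2, so that is the treewidth.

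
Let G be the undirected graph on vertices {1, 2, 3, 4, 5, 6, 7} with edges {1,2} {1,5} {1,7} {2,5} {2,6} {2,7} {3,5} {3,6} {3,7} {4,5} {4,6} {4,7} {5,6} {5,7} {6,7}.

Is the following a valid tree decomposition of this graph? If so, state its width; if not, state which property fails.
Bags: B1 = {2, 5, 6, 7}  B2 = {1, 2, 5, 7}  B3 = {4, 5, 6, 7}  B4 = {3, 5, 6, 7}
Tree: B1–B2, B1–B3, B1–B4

Checking the three conditions: (i) the bags cover all of {1, 2, 3, 4, 5, 6, 7}; (ii) for each edge, some bag contains both endpoints; (iii) the bags containing any fixed vertex form a subtree. All hold, so the decomposition is valid with width 4 − 1 = 3.

Yes; width 3.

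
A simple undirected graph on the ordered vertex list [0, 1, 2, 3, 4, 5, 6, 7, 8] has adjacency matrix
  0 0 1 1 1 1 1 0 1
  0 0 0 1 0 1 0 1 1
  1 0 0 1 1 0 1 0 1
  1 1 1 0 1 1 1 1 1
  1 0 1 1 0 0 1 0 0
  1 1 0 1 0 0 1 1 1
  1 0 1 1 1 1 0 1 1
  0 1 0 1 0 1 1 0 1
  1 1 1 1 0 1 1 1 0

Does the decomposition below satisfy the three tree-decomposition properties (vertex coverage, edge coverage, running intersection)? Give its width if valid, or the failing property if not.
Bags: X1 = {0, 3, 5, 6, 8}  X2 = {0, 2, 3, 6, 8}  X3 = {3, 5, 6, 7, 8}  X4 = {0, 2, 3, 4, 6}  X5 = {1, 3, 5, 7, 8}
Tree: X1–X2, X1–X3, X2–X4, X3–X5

Yes; width 4.

Checking the three conditions: (i) the bags cover all of {0, 1, 2, 3, 4, 5, 6, 7, 8}; (ii) for each edge, some bag contains both endpoints; (iii) the bags containing any fixed vertex form a subtree. All hold, so the decomposition is valid with width 5 − 1 = 4.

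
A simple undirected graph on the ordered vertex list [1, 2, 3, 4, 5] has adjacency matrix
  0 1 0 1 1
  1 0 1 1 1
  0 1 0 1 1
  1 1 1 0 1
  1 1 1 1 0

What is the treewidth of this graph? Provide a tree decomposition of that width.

Each bag holds 4 vertices, so the decomposition has width 3, which upper-bounds the treewidth. Conversely, {1, 2, 4, 5} is a clique of size 4, and the vertices of any clique must share a bag in every tree decomposition; so some bag has ≥ 4 vertices and tw(G) ≥ 3. The upper and lower bounds meet at 3, so that is the treewidth.

Treewidth 3.
Bags: B1 = {1, 2, 4, 5}  B2 = {2, 3, 4, 5}
Tree: B1–B2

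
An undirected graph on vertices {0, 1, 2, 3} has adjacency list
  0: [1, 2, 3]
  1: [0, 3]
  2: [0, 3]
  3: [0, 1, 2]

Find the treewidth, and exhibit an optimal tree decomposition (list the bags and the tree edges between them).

Every bag has size at most 3, so the width is 3 − 1 = 2 and tw(G) ≤ 2. On the other hand G contains the 3-clique {0, 1, 3}. A clique must lie in a single bag of any decomposition, so no decomposition can have width below 2. Therefore the treewidth is 2.

Treewidth 2.
Bags: B1 = {0, 2, 3}  B2 = {0, 1, 3}
Tree: B1–B2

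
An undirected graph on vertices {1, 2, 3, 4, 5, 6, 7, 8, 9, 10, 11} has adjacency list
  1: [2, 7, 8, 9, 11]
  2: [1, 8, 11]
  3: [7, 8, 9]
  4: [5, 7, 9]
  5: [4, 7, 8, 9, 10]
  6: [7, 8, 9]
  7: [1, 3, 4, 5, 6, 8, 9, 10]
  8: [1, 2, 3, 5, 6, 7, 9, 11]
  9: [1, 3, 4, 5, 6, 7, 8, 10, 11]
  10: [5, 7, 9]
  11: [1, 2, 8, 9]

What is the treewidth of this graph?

3

A width-3 tree decomposition is:
Bags: B1 = {1, 7, 8, 9}  B2 = {1, 8, 9, 11}  B3 = {5, 7, 8, 9}  B4 = {5, 7, 9, 10}  B5 = {1, 2, 8, 11}  B6 = {4, 5, 7, 9}  B7 = {6, 7, 8, 9}  B8 = {3, 7, 8, 9}
Tree: B1–B2, B1–B3, B3–B4, B2–B5, B3–B6, B1–B7, B7–B8
Each bag holds 4 vertices, so the decomposition has width 3, which upper-bounds the treewidth. Conversely, {1, 8, 9, 11} is a clique of size 4, and the vertices of any clique must share a bag in every tree decomposition; so some bag has ≥ 4 vertices and tw(G) ≥ 3. Hence tw(G) = 3 exactly.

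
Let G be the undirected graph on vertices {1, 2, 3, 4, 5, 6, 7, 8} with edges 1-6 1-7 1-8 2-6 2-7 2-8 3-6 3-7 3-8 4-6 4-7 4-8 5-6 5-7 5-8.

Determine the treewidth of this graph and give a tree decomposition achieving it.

Treewidth 3.
One such decomposition:
Bags: B1 = {1, 6, 7, 8}  B2 = {4, 6, 7, 8}  B3 = {2, 6, 7, 8}  B4 = {3, 6, 7, 8}  B5 = {5, 6, 7, 8}
Tree: B1–B2, B2–B3, B3–B4, B4–B5

Every bag has size at most 4, so the width is 4 − 1 = 3 and tw(G) ≤ 3. For the lower bound: the 4 vertex sets {1,6}, {4,8}, {7}, {2} are disjoint, each induces a connected subgraph, and every pair is joined by at least one edge of G. Contracting each set to a single vertex therefore yields K_{4} as a minor, and since treewidth is minor-monotone, tw(G) ≥ tw(K_{4}) = 3. Therefore the treewidth is 3.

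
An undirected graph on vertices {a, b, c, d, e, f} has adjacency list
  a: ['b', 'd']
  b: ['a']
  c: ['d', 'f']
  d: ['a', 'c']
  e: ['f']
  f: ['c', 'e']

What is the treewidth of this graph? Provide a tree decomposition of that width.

Treewidth 1.
One optimal decomposition is:
Bags: B1 = {a, b}  B2 = {a, d}  B3 = {c, d}  B4 = {c, f}  B5 = {e, f}
Tree: B1–B2, B2–B3, B3–B4, B4–B5

Each bag holds 2 vertices, so the decomposition has width 1, which upper-bounds the treewidth. Since G has at least one edge (e.g. b–a), it is not an edgeless graph, so tw(G) ≥ 1. Hence tw(G) = 1 exactly.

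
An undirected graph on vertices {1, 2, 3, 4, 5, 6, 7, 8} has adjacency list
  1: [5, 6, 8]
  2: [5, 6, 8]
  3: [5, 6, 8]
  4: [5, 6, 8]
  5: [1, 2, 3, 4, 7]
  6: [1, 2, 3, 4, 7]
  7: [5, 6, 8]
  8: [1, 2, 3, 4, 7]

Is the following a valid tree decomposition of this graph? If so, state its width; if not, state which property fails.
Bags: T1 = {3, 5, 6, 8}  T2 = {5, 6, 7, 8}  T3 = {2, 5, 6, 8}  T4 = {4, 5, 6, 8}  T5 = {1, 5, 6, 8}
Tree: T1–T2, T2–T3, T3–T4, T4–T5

Checking the three conditions: (i) the bags cover all of {1, 2, 3, 4, 5, 6, 7, 8}; (ii) for each edge, some bag contains both endpoints; (iii) the bags containing any fixed vertex form a subtree. All hold, so the decomposition is valid with width 4 − 1 = 3.

Yes; width 3.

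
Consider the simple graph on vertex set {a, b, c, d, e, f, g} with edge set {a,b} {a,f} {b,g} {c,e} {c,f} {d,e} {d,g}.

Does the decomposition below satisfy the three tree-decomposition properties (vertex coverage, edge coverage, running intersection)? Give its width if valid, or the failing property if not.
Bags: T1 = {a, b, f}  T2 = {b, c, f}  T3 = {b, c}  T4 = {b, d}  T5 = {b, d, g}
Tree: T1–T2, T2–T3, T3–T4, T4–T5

No — vertex e appears in no bag.

A tree decomposition must satisfy three properties: every vertex lies in some bag; for every edge, both endpoints lie together in some bag; and for every vertex, the bags containing it form a connected subtree. Here vertex e appears in no bag, so the decomposition is invalid.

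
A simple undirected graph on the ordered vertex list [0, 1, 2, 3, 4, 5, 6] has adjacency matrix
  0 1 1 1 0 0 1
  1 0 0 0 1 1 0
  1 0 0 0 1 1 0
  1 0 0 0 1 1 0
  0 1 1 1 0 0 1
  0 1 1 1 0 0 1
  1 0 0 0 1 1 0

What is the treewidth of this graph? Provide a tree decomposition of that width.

Every bag has size at most 4, so the width is 4 − 1 = 3 and tw(G) ≤ 3. For the lower bound: the 4 vertex sets {0,2}, {3,4}, {5}, {6} are disjoint, each induces a connected subgraph, and every pair is joined by at least one edge of G. Contracting each set to a single vertex therefore yields K_{4} as a minor, and since treewidth is minor-monotone, tw(G) ≥ tw(K_{4}) = 3. Combining the bounds, tw(G) = 3.

Treewidth 3.
Bags: B1 = {0, 2, 4, 5}  B2 = {0, 3, 4, 5}  B3 = {0, 4, 5, 6}  B4 = {0, 1, 4, 5}
Tree: B1–B2, B2–B3, B3–B4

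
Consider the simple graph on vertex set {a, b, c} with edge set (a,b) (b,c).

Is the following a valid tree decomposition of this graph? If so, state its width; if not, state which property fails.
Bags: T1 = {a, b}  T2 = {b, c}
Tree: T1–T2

Every vertex of G appears in some bag (union = {a, b, c}); every edge is covered by a bag; and for each vertex v the set of bags containing v is connected in the bag tree. The decomposition is therefore valid. The largest bag has 2 vertices, so the width is 1.

Yes; width 1.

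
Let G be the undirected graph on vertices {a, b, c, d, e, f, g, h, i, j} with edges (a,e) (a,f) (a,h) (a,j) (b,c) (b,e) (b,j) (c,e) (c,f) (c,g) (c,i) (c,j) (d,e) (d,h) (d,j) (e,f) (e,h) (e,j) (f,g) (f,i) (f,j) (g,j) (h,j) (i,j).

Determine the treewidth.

A width-3 tree decomposition is:
Bags: B1 = {d, e, h, j}  B2 = {a, e, h, j}  B3 = {a, e, f, j}  B4 = {c, e, f, j}  B5 = {c, f, g, j}  B6 = {c, f, i, j}  B7 = {b, c, e, j}
Tree: B1–B2, B2–B3, B3–B4, B4–B5, B5–B6, B4–B7
Each bag holds 4 vertices, so the decomposition has width 3, which upper-bounds the treewidth. For the lower bound, the 4 vertices {c, f, g, j} are pairwise adjacent, and any tree decomposition puts a clique entirely inside one bag — forcing width ≥ 3. Therefore the treewidth is 3.

3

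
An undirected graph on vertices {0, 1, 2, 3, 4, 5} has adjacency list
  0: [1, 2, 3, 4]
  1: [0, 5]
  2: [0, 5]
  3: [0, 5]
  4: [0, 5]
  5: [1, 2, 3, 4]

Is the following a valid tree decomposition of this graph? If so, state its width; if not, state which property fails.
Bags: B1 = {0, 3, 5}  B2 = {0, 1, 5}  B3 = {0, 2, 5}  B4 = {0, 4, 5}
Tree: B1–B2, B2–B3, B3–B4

Yes; width 2.

Checking the three conditions: (i) the bags cover all of {0, 1, 2, 3, 4, 5}; (ii) for each edge, some bag contains both endpoints; (iii) the bags containing any fixed vertex form a subtree. All hold, so the decomposition is valid with width 3 − 1 = 2.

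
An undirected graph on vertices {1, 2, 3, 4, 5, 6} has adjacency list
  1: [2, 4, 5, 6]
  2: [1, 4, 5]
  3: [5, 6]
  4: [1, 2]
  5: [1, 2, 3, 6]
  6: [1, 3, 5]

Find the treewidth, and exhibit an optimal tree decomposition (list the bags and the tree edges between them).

Treewidth 2.
One such decomposition:
Bags: B1 = {1, 2, 5}  B2 = {1, 5, 6}  B3 = {3, 5, 6}  B4 = {1, 2, 4}
Tree: B1–B2, B2–B3, B1–B4

The largest bag has 3 vertices, giving width 2; this decomposition certifies tw(G) ≤ 2. On the other hand G contains the 3-clique {1, 2, 4}. A clique must lie in a single bag of any decomposition, so no decomposition can have width below 2. Therefore the treewidth is 2.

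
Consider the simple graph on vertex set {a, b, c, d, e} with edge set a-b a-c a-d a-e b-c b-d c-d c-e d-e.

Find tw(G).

A width-3 tree decomposition is:
Bags: B1 = {a, c, d, e}  B2 = {a, b, c, d}
Tree: B1–B2
Each bag holds 4 vertices, so the decomposition has width 3, which upper-bounds the treewidth. Conversely, {a, c, d, e} is a clique of size 4, and the vertices of any clique must share a bag in every tree decomposition; so some bag has ≥ 4 vertices and tw(G) ≥ 3. Combining the bounds, tw(G) = 3.

3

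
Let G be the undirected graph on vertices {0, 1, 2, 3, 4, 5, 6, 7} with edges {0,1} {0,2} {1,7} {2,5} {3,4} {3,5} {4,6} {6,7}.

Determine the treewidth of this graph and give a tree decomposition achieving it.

Each bag holds 3 vertices, so the decomposition has width 2, which upper-bounds the treewidth. Since 0–1–7–6–4–3–5–2–0 is a cycle in G, G is not acyclic. Forests are exactly the graphs of treewidth ≤ 1, so tw(G) ≥ 2. Hence tw(G) = 2 exactly.

Treewidth 2.
Bags: B1 = {0, 1, 7}  B2 = {0, 6, 7}  B3 = {0, 4, 6}  B4 = {0, 3, 4}  B5 = {0, 3, 5}  B6 = {0, 2, 5}
Tree: B1–B2, B2–B3, B3–B4, B4–B5, B5–B6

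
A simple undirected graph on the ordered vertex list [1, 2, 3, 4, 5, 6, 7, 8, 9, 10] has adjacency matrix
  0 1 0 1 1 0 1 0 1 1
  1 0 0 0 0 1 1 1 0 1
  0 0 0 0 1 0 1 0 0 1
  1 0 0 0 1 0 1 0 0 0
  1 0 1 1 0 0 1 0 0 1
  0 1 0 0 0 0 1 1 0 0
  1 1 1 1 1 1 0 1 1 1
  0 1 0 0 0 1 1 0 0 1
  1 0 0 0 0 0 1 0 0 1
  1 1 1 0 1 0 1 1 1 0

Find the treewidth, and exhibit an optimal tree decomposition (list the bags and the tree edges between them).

The largest bag has 4 vertices, giving width 3; this decomposition certifies tw(G) ≤ 3. Conversely, {2, 7, 8, 10} is a clique of size 4, and the vertices of any clique must share a bag in every tree decomposition; so some bag has ≥ 4 vertices and tw(G) ≥ 3. Therefore the treewidth is 3.

Treewidth 3.
Bags: B1 = {3, 5, 7, 10}  B2 = {1, 5, 7, 10}  B3 = {1, 4, 5, 7}  B4 = {1, 2, 7, 10}  B5 = {2, 7, 8, 10}  B6 = {1, 7, 9, 10}  B7 = {2, 6, 7, 8}
Tree: B1–B2, B2–B3, B2–B4, B4–B5, B4–B6, B5–B7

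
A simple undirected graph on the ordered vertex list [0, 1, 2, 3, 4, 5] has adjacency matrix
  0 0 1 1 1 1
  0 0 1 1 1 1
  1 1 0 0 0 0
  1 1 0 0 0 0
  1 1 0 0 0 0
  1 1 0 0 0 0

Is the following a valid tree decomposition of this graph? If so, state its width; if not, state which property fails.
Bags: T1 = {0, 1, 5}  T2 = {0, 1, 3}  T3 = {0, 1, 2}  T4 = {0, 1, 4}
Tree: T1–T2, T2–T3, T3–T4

Checking the three conditions: (i) the bags cover all of {0, 1, 2, 3, 4, 5}; (ii) for each edge, some bag contains both endpoints; (iii) the bags containing any fixed vertex form a subtree. All hold, so the decomposition is valid with width 3 − 1 = 2.

Yes; width 2.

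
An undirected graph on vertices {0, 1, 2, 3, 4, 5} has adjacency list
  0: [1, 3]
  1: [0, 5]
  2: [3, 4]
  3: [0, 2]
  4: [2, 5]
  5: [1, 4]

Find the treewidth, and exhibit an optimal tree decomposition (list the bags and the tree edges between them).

Each bag holds 3 vertices, so the decomposition has width 2, which upper-bounds the treewidth. For the lower bound, G contains the cycle 1–0–3–2–4–5–1, so G is not a forest; only forests have treewidth ≤ 1, hence tw(G) ≥ 2. Hence tw(G) = 2 exactly.

Treewidth 2.
Bags: B1 = {0, 1, 3}  B2 = {1, 2, 3}  B3 = {1, 2, 4}  B4 = {1, 4, 5}
Tree: B1–B2, B2–B3, B3–B4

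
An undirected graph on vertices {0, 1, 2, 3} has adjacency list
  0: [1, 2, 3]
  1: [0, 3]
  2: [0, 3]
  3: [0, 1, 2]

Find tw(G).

A width-2 tree decomposition is:
Bags: B1 = {0, 2, 3}  B2 = {0, 1, 3}
Tree: B1–B2
Each bag holds 3 vertices, so the decomposition has width 2, which upper-bounds the treewidth. Conversely, {0, 1, 3} is a clique of size 3, and the vertices of any clique must share a bag in every tree decomposition; so some bag has ≥ 3 vertices and tw(G) ≥ 2. Therefore the treewidth is 2.

2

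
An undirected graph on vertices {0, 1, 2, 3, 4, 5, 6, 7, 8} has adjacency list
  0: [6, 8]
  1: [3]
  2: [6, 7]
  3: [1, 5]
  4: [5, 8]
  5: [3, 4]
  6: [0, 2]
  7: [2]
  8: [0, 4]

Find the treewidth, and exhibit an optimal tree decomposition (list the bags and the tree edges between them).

Each bag holds 2 vertices, so the decomposition has width 1, which upper-bounds the treewidth. Any graph with an edge has treewidth ≥ 1, and G has the edge 1–3. The upper and lower bounds meet at 1, so that is the treewidth.

Treewidth 1.
One such decomposition:
Bags: B1 = {1, 3}  B2 = {3, 5}  B3 = {4, 5}  B4 = {4, 8}  B5 = {0, 8}  B6 = {0, 6}  B7 = {2, 6}  B8 = {2, 7}
Tree: B1–B2, B2–B3, B3–B4, B4–B5, B5–B6, B6–B7, B7–B8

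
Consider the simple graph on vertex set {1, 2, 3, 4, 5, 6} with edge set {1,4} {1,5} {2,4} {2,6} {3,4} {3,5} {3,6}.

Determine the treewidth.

A width-2 tree decomposition is:
Bags: B1 = {2, 3, 6}  B2 = {2, 3, 4}  B3 = {3, 4, 5}  B4 = {1, 4, 5}
Tree: B1–B2, B2–B3, B3–B4
Every bag has size at most 3, so the width is 3 − 1 = 2 and tw(G) ≤ 2. The edges 6–2–4–3–6 form a cycle, so G is not a tree and its treewidth is at least 2. The upper and lower bounds meet at 2, so that is the treewidth.

2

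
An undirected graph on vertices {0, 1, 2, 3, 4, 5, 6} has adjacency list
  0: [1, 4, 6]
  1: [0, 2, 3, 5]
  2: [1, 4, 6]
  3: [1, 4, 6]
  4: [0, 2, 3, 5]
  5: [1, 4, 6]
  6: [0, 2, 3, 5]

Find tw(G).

A width-3 tree decomposition is:
Bags: B1 = {1, 4, 5, 6}  B2 = {1, 3, 4, 6}  B3 = {0, 1, 4, 6}  B4 = {1, 2, 4, 6}
Tree: B1–B2, B2–B3, B3–B4
The largest bag has 4 vertices, giving width 3; this decomposition certifies tw(G) ≤ 3. For the lower bound: the 4 vertex sets {1,5}, {3,6}, {4}, {0} are disjoint, each induces a connected subgraph, and every pair is joined by at least one edge of G. Contracting each set to a single vertex therefore yields K_{4} as a minor, and since treewidth is minor-monotone, tw(G) ≥ tw(K_{4}) = 3. The upper and lower bounds meet at 3, so that is the treewidth.

3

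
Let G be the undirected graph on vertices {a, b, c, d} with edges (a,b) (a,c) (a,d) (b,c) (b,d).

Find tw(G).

A width-2 tree decomposition is:
Bags: B1 = {a, b, c}  B2 = {a, b, d}
Tree: B1–B2
The largest bag has 3 vertices, giving width 2; this decomposition certifies tw(G) ≤ 2. On the other hand G contains the 3-clique {a, b, d}. A clique must lie in a single bag of any decomposition, so no decomposition can have width below 2. The upper and lower bounds meet at 2, so that is the treewidth.

2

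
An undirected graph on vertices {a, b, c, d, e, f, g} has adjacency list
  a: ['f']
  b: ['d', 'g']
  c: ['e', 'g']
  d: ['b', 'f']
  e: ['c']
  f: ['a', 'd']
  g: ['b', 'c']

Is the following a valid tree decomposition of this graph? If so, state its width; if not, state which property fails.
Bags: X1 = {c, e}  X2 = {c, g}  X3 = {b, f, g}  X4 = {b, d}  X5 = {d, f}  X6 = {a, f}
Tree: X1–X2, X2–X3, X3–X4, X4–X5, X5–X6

No — bags containing vertex f are not connected in the tree.

A tree decomposition must satisfy three properties: every vertex lies in some bag; for every edge, both endpoints lie together in some bag; and for every vertex, the bags containing it form a connected subtree. Here bags containing vertex f are not connected in the tree, so the decomposition is invalid.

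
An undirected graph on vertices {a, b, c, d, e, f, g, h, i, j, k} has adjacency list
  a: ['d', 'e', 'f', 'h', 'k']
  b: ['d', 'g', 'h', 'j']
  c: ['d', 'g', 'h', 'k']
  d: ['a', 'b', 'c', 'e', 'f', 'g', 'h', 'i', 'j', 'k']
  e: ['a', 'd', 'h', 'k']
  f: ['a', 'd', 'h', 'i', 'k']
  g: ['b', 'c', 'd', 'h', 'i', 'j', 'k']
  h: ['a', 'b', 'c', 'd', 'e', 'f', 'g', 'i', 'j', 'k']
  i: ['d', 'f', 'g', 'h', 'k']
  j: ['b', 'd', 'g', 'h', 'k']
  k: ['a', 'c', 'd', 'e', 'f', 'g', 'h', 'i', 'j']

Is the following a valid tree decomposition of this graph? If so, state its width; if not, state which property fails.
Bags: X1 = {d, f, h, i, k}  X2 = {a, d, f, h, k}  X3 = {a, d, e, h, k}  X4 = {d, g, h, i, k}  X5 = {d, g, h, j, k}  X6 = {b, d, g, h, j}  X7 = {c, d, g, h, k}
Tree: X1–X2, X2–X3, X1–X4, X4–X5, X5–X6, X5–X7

Yes; width 4.

Vertex coverage: the bags together contain {a, b, c, d, e, f, g, h, i, j, k}, the full vertex set. Edge coverage: each edge of G has both endpoints in at least one bag. Running intersection: for every vertex, the bags containing it form a connected subtree. All three properties hold, so this is a valid tree decomposition of width max|bag| − 1 = 4, and hence tw(G) ≤ 4.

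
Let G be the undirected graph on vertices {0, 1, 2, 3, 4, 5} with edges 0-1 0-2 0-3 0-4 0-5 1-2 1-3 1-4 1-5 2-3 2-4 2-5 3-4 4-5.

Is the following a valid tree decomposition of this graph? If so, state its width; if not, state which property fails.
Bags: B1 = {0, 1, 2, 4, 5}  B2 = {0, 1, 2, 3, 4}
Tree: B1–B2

Yes; width 4.

Checking the three conditions: (i) the bags cover all of {0, 1, 2, 3, 4, 5}; (ii) for each edge, some bag contains both endpoints; (iii) the bags containing any fixed vertex form a subtree. All hold, so the decomposition is valid with width 5 − 1 = 4.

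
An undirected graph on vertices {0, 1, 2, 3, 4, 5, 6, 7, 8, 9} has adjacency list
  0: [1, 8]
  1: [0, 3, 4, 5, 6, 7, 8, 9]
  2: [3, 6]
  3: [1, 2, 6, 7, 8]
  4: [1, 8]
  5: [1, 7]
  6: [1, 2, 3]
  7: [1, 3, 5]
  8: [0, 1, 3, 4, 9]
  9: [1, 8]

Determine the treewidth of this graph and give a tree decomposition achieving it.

Treewidth 2.
One optimal decomposition is:
Bags: B1 = {1, 3, 7}  B2 = {1, 3, 8}  B3 = {1, 3, 6}  B4 = {0, 1, 8}  B5 = {1, 8, 9}  B6 = {2, 3, 6}  B7 = {1, 4, 8}  B8 = {1, 5, 7}
Tree: B1–B2, B2–B3, B2–B4, B2–B5, B3–B6, B5–B7, B1–B8

The largest bag has 3 vertices, giving width 2; this decomposition certifies tw(G) ≤ 2. Conversely, {0, 1, 8} is a clique of size 3, and the vertices of any clique must share a bag in every tree decomposition; so some bag has ≥ 3 vertices and tw(G) ≥ 2. Therefore the treewidth is 2.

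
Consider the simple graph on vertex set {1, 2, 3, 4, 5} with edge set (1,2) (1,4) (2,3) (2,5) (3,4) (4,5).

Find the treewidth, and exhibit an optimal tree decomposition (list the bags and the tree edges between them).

Treewidth 2.
One optimal decomposition is:
Bags: B1 = {1, 2, 4}  B2 = {2, 4, 5}  B3 = {2, 3, 4}
Tree: B1–B2, B2–B3

Every bag has size at most 3, so the width is 3 − 1 = 2 and tw(G) ≤ 2. For the lower bound, G contains the cycle 2–1–4–5–2, so G is not a forest; only forests have treewidth ≤ 1, hence tw(G) ≥ 2. The upper and lower bounds meet at 2, so that is the treewidth.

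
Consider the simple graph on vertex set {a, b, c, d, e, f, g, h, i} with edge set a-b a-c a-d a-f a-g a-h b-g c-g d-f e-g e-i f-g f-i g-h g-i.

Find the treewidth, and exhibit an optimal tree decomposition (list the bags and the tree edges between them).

Treewidth 2.
One such decomposition:
Bags: B1 = {f, g, i}  B2 = {e, g, i}  B3 = {a, f, g}  B4 = {a, d, f}  B5 = {a, c, g}  B6 = {a, b, g}  B7 = {a, g, h}
Tree: B1–B2, B1–B3, B3–B4, B3–B5, B5–B6, B6–B7

Each bag holds 3 vertices, so the decomposition has width 2, which upper-bounds the treewidth. For the lower bound, the 3 vertices {a, d, f} are pairwise adjacent, and any tree decomposition puts a clique entirely inside one bag — forcing width ≥ 2. Therefore the treewidth is 2.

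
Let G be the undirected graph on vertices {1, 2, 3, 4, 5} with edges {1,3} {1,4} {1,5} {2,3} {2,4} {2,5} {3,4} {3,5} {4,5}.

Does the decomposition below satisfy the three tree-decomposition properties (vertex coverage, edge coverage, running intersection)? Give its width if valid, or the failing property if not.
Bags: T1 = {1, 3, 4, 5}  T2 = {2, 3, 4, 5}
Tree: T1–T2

Vertex coverage: the bags together contain {1, 2, 3, 4, 5}, the full vertex set. Edge coverage: each edge of G has both endpoints in at least one bag. Running intersection: for every vertex, the bags containing it form a connected subtree. All three properties hold, so this is a valid tree decomposition of width max|bag| − 1 = 3, and hence tw(G) ≤ 3.

Yes; width 3.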